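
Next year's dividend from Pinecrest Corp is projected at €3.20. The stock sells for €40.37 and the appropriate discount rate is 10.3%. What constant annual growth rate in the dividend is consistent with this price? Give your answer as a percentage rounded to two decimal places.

P = D₁/(r−g) ⇒ g = r − D₁/P = 0.103 − €3.20/€40.37 = 0.023733

2.37%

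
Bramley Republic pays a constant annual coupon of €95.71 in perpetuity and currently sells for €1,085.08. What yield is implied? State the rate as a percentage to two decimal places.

8.82%

P = C/r ⇒ r = C/P = €95.71/€1,085.08 = 0.088205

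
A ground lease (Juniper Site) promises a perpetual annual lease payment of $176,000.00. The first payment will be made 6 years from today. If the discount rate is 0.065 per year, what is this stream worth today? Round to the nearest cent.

$1976292.73

Value at end of year 5: C / r = $176,000.00 / 0.065 = $2,707,692.3077
Discount to today: PV = $2,707,692.3077 / (1 + 0.065)^5 = $2,707,692.3077 / 1.370087 = $1,976,292.73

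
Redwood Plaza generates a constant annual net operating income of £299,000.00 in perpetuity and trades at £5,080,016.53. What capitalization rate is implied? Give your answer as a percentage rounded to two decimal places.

P = C/r ⇒ r = C/P = £299,000.00/£5,080,016.53 = 0.058858

5.89%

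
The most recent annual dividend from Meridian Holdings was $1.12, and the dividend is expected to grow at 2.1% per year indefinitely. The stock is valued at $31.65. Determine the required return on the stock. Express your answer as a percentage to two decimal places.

5.71%

D₁ = $1.12 × 1.021 = $1.1435
P = D₁/(r − g) ⇒ r = D₁/P + g = $1.1435/$31.65 + 0.021 = 0.036130 + 0.021 = 0.057130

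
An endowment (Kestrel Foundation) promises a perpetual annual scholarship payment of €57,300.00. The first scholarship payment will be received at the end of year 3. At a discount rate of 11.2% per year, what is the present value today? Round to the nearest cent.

€413739.54

Value at end of year 2: C / r = €57,300.00 / 0.112 = €511,607.1429
Discount to today: PV = €511,607.1429 / (1 + 0.112)^2 = €511,607.1429 / 1.236544 = €413,739.54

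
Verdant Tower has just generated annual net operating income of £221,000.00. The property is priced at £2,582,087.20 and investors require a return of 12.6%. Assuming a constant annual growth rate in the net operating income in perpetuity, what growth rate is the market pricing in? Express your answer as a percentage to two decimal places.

3.72%

P = D₀(1+g)/(r−g) ⇒ P(r−g) = D₀(1+g) ⇒ g(P+D₀) = P·r − D₀
g = (P·r − D₀)/(P + D₀) = (£2,582,087.20×0.126 − £221,000.00) / (£2,582,087.20 + £221,000.00) = 0.037224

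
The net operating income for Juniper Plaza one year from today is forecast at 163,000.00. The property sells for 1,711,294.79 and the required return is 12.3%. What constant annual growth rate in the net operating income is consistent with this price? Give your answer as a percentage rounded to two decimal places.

2.78%

P = D₁/(r−g) ⇒ g = r − D₁/P = 0.123 − 163,000.00/1,711,294.79 = 0.027750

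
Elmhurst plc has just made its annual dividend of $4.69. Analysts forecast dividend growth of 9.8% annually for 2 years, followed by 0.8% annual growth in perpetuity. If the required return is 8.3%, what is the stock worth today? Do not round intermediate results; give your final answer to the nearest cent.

D_1 = 5.14962
D_2 = 5.65428
Terminal value at year 2: TV = D_2×(1+g_2)/(r−g_2) = 5.69952/0.075 = 75.99356
P_0 = D_1/(1+r)^1 + D_2/(1+r)^2 + TV/(1+r)^2
    = 4.75496 + 4.82082 + 64.79178 = 74.36755

$74.37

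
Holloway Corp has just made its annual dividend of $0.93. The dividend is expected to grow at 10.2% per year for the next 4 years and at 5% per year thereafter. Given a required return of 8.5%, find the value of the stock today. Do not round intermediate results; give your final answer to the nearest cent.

D_1 = 1.02486
D_2 = 1.12940
D_3 = 1.24459
D_4 = 1.37154
Terminal value at year 4: TV = D_4×(1+g_2)/(r−g_2) = 1.44012/0.035 = 41.14628
P_0 = D_1/(1+r)^1 + D_2/(1+r)^2 + D_3/(1+r)^3 + D_4/(1+r)^4 + TV/(1+r)^4
    = 0.94457 + 0.95937 + 0.97440 + 0.98967 + 29.69010 = 33.55811

$33.56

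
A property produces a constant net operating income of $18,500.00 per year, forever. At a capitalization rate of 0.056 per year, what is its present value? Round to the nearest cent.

$330357.14

Level perpetuity: PV = C / r = $18,500.00 / 0.056 = $330,357.14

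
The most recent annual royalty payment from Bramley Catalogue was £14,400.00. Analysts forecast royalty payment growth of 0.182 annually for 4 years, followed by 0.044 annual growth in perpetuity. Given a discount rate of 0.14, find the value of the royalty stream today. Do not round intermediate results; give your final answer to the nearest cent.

D_1 = 17020.80000
D_2 = 20118.58560
D_3 = 23780.16818
D_4 = 28108.15879
Terminal value at year 4: TV = D_4×(1+g_2)/(r−g_2) = 29344.91777/0.096 = 305676.22682
P_0 = D_1/(1+r)^1 + D_2/(1+r)^2 + D_3/(1+r)^3 + D_4/(1+r)^4 + TV/(1+r)^4
    = 14930.52632 + 15480.59834 + 16050.93617 + 16642.28645 + 180984.86516 = 244089.21244

£244089.21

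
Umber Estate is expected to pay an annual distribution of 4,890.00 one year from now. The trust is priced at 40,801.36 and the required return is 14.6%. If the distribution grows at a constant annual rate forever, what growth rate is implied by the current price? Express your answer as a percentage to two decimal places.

2.62%

P = D₁/(r−g) ⇒ g = r − D₁/P = 0.146 − 4,890.00/40,801.36 = 0.026151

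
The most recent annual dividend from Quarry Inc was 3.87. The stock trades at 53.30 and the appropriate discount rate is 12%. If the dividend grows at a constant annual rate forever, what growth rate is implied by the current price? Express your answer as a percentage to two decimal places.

P = D₀(1+g)/(r−g) ⇒ P(r−g) = D₀(1+g) ⇒ g(P+D₀) = P·r − D₀
g = (P·r − D₀)/(P + D₀) = (53.30×0.12 − 3.87) / (53.30 + 3.87) = 0.044184

4.42%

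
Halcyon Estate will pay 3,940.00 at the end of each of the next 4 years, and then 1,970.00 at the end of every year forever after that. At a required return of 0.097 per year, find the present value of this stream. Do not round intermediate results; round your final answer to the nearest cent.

26594.68

PV of 4-year annuity: 3,940.00 × [1 − (1+0.097)^−4] / 0.097 = 12570.80996
Perpetuity value at year 4: 1,970.00 / 0.097 = 20309.27835
PV of perpetuity: 20309.27835 / (1+0.097)^4 = 14023.87337
Total PV = 12570.80996 + 14023.87337 = 26594.68333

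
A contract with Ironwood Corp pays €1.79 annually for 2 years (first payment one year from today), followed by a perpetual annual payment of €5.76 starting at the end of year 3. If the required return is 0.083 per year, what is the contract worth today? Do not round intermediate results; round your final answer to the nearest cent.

PV of 2-year annuity: €1.79 × [1 − (1+0.083)^−2] / 0.083 = 3.17896
Perpetuity value at year 2: €5.76 / 0.083 = 69.39759
PV of perpetuity: 69.39759 / (1+0.083)^2 = 59.16808
Total PV = 3.17896 + 59.16808 = 62.34704

€62.35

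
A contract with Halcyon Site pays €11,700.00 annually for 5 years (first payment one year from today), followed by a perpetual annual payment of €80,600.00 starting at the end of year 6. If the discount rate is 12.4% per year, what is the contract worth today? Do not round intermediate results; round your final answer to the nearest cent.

PV of 5-year annuity: €11,700.00 × [1 − (1+0.124)^−5] / 0.124 = 41761.27245
Perpetuity value at year 5: €80,600.00 / 0.124 = 650000.00000
PV of perpetuity: 650000.00000 / (1+0.124)^5 = 362311.23424
Total PV = 41761.27245 + 362311.23424 = 404072.50669

€404072.51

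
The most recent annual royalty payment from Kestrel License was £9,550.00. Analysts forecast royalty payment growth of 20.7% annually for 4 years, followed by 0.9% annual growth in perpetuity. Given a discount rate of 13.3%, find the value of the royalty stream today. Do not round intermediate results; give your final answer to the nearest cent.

D_1 = 11526.85000
D_2 = 13912.90795
D_3 = 16792.87990
D_4 = 20269.00603
Terminal value at year 4: TV = D_4×(1+g_2)/(r−g_2) = 20451.42709/0.124 = 164930.86362
P_0 = D_1/(1+r)^1 + D_2/(1+r)^2 + D_3/(1+r)^3 + D_4/(1+r)^4 + TV/(1+r)^4
    = 10173.74228 + 10838.22324 + 11546.10366 + 12300.21811 + 100088.06511 = 144946.35239

£144946.35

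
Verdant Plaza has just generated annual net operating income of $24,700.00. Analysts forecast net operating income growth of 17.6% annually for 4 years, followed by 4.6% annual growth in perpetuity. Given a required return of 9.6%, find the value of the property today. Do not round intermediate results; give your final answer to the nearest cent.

D_1 = 29047.20000
D_2 = 34159.50720
D_3 = 40171.58047
D_4 = 47241.77863
Terminal value at year 4: TV = D_4×(1+g_2)/(r−g_2) = 49414.90045/0.05 = 988298.00893
P_0 = D_1/(1+r)^1 + D_2/(1+r)^2 + D_3/(1+r)^3 + D_4/(1+r)^4 + TV/(1+r)^4
    = 26502.91971 + 28437.43939 + 30513.16490 + 32740.40321 + 684929.23519 = 803123.16240

$803123.16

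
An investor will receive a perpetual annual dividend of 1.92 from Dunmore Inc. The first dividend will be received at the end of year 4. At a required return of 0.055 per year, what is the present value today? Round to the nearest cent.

Value at end of year 3: C / r = 1.92 / 0.055 = 34.9091
Discount to today: PV = 34.9091 / (1 + 0.055)^3 = 34.9091 / 1.174241 = 29.73

29.73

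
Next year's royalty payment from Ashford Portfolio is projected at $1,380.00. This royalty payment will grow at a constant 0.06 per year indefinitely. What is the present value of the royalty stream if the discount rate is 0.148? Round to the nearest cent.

Growing perpetuity: P = D₁ / (r − g) = $1,380.0000 / (0.148 − 0.06) = $15,681.82

$15681.82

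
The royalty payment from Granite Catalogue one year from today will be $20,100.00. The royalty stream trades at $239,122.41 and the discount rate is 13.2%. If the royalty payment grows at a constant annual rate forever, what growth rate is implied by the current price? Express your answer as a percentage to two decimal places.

P = D₁/(r−g) ⇒ g = r − D₁/P = 0.132 − $20,100.00/$239,122.41 = 0.047943

4.79%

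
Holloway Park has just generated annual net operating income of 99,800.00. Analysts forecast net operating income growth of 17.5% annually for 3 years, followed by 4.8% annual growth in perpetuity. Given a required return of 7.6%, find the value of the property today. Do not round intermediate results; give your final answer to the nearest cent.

D_1 = 117265.00000
D_2 = 137786.37500
D_3 = 161898.99063
Terminal value at year 3: TV = D_3×(1+g_2)/(r−g_2) = 169670.14217/0.028 = 6059647.93482
P_0 = D_1/(1+r)^1 + D_2/(1+r)^2 + D_3/(1+r)^3 + TV/(1+r)^3
    = 108982.34201 + 119009.52775 + 129959.28913 + 4864190.53608 = 5222141.69497

5222141.69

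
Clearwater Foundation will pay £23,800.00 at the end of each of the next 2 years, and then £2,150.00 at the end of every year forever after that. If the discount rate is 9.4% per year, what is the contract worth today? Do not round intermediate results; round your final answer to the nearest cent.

PV of 2-year annuity: £23,800.00 × [1 − (1+0.094)^−2] / 0.094 = 41640.79289
Perpetuity value at year 2: £2,150.00 / 0.094 = 22872.34043
PV of perpetuity: 22872.34043 / (1+0.094)^2 = 19110.67216
Total PV = 41640.79289 + 19110.67216 = 60751.46505

£60751.47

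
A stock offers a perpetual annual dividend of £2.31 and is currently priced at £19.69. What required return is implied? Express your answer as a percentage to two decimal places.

P = C/r ⇒ r = C/P = £2.31/£19.69 = 0.117318

11.73%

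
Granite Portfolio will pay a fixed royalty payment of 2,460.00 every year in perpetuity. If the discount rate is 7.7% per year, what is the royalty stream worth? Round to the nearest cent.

31948.05

Level perpetuity: PV = C / r = 2,460.00 / 0.077 = 31,948.05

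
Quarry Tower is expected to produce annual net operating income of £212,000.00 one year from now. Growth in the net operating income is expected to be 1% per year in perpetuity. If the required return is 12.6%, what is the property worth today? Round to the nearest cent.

£1827586.21

Growing perpetuity: P = D₁ / (r − g) = £212,000.0000 / (0.126 − 0.01) = £1,827,586.21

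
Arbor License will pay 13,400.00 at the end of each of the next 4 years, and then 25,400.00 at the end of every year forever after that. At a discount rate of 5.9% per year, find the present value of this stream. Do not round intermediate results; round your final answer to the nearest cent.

388831.82

PV of 4-year annuity: 13,400.00 × [1 − (1+0.059)^−4] / 0.059 = 46538.93612
Perpetuity value at year 4: 25,400.00 / 0.059 = 430508.47458
PV of perpetuity: 430508.47458 / (1+0.059)^4 = 342292.87924
Total PV = 46538.93612 + 342292.87924 = 388831.81536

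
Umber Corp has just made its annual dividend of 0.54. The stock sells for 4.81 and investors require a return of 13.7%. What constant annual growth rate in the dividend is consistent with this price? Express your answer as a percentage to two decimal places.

2.22%

P = D₀(1+g)/(r−g) ⇒ P(r−g) = D₀(1+g) ⇒ g(P+D₀) = P·r − D₀
g = (P·r − D₀)/(P + D₀) = (4.81×0.137 − 0.54) / (4.81 + 0.54) = 0.022237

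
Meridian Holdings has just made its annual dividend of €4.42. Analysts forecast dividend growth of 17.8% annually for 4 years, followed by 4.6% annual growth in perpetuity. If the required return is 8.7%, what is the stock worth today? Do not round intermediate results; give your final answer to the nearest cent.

D_1 = 5.20676
D_2 = 6.13356
D_3 = 7.22534
D_4 = 8.51145
Terminal value at year 4: TV = D_4×(1+g_2)/(r−g_2) = 8.90297/0.041 = 217.14571
P_0 = D_1/(1+r)^1 + D_2/(1+r)^2 + D_3/(1+r)^3 + D_4/(1+r)^4 + TV/(1+r)^4
    = 4.79003 + 5.19103 + 5.62561 + 6.09657 + 155.53677 = 177.24001

€177.24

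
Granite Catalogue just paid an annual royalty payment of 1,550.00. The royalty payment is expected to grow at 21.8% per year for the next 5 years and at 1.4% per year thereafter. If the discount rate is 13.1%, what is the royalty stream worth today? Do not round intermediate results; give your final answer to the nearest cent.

D_1 = 1887.90000
D_2 = 2299.46220
D_3 = 2800.74496
D_4 = 3411.30736
D_5 = 4154.97237
Terminal value at year 5: TV = D_5×(1+g_2)/(r−g_2) = 4213.14198/0.117 = 36009.76050
P_0 = D_1/(1+r)^1 + D_2/(1+r)^2 + D_3/(1+r)^3 + D_4/(1+r)^4 + D_5/(1+r)^5 + TV/(1+r)^5
    = 1669.23077 + 1797.63314 + 1935.91261 + 2084.82896 + 2245.20042 + 19458.40365 = 29191.20955

29191.21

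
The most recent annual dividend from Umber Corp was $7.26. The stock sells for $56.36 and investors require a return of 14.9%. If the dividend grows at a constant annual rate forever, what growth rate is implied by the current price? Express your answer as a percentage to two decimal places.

P = D₀(1+g)/(r−g) ⇒ P(r−g) = D₀(1+g) ⇒ g(P+D₀) = P·r − D₀
g = (P·r − D₀)/(P + D₀) = ($56.36×0.149 − $7.26) / ($56.36 + $7.26) = 0.017882

1.79%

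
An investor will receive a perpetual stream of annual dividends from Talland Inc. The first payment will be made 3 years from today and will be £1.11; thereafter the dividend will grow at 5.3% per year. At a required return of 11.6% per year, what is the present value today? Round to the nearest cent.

Value at end of year 2: C₁ / (r − g) = £1.11 / (0.116 − 0.053) = £17.6190
Discount to today: PV = £17.6190 / (1 + 0.116)^2 = £17.6190 / 1.245456 = £14.15

£14.15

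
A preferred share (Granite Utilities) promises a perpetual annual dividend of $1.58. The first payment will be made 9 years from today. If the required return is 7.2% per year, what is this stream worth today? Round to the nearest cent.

Value at end of year 8: C / r = $1.58 / 0.072 = $21.9444
Discount to today: PV = $21.9444 / (1 + 0.072)^8 = $21.9444 / 1.744047 = $12.58

$12.58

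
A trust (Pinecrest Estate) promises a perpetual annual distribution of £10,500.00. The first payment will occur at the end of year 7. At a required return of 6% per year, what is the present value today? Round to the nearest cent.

Value at end of year 6: C / r = £10,500.00 / 0.06 = £175,000.0000
Discount to today: PV = £175,000.0000 / (1 + 0.06)^6 = £175,000.0000 / 1.418519 = £123,368.09

£123368.09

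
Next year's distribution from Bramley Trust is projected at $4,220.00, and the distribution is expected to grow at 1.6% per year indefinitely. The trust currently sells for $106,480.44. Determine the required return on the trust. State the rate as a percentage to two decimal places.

P = D₁/(r − g) ⇒ r = D₁/P + g = $4,220.0000/$106,480.44 + 0.016 = 0.039632 + 0.016 = 0.055632

5.56%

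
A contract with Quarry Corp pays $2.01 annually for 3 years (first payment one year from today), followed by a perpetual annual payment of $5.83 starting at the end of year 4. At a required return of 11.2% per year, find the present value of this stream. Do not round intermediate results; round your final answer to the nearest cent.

PV of 3-year annuity: $2.01 × [1 − (1+0.112)^−3] / 0.112 = 4.89483
Perpetuity value at year 3: $5.83 / 0.112 = 52.05357
PV of perpetuity: 52.05357 / (1+0.112)^3 = 37.85613
Total PV = 4.89483 + 37.85613 = 42.75096

$42.75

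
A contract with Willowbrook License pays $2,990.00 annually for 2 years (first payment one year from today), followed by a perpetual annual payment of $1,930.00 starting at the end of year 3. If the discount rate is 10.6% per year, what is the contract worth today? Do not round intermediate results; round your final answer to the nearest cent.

$20032.51

PV of 2-year annuity: $2,990.00 × [1 − (1+0.106)^−2] / 0.106 = 5147.77198
Perpetuity value at year 2: $1,930.00 / 0.106 = 18207.54717
PV of perpetuity: 18207.54717 / (1+0.106)^2 = 14884.73783
Total PV = 5147.77198 + 14884.73783 = 20032.50981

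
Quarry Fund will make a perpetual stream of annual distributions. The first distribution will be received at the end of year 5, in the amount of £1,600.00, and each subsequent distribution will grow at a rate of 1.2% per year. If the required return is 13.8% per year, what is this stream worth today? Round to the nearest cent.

£7571.47

Value at end of year 4: C₁ / (r − g) = £1,600.00 / (0.138 − 0.012) = £12,698.4127
Discount to today: PV = £12,698.4127 / (1 + 0.138)^4 = £12,698.4127 / 1.677139 = £7,571.47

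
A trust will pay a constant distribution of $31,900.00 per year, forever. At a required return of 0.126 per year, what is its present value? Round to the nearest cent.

Level perpetuity: PV = C / r = $31,900.00 / 0.126 = $253,174.60

$253174.60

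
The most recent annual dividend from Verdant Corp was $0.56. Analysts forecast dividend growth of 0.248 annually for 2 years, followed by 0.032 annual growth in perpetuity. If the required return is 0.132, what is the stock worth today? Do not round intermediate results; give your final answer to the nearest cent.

$8.32

D_1 = 0.69888
D_2 = 0.87220
Terminal value at year 2: TV = D_2×(1+g_2)/(r−g_2) = 0.90011/0.1 = 9.00113
P_0 = D_1/(1+r)^1 + D_2/(1+r)^2 + TV/(1+r)^2
    = 0.61739 + 0.68065 + 7.02432 = 8.32235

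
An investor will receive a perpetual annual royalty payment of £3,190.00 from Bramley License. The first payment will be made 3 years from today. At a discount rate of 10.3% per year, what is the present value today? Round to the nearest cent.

Value at end of year 2: C / r = £3,190.00 / 0.103 = £30,970.8738
Discount to today: PV = £30,970.8738 / (1 + 0.103)^2 = £30,970.8738 / 1.216609 = £25,456.72

£25456.72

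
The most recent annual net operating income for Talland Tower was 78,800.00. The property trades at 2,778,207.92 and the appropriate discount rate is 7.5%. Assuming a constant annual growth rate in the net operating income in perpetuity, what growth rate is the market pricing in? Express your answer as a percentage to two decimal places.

P = D₀(1+g)/(r−g) ⇒ P(r−g) = D₀(1+g) ⇒ g(P+D₀) = P·r − D₀
g = (P·r − D₀)/(P + D₀) = (2,778,207.92×0.075 − 78,800.00) / (2,778,207.92 + 78,800.00) = 0.045350

4.54%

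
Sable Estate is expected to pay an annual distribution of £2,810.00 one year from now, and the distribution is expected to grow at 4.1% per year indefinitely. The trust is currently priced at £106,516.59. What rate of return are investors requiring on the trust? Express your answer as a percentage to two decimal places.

P = D₁/(r − g) ⇒ r = D₁/P + g = £2,810.0000/£106,516.59 + 0.041 = 0.026381 + 0.041 = 0.067381

6.74%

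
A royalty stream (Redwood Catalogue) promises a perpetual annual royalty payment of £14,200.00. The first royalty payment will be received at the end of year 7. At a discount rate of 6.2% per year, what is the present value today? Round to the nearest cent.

£159642.88

Value at end of year 6: C / r = £14,200.00 / 0.062 = £229,032.2581
Discount to today: PV = £229,032.2581 / (1 + 0.062)^6 = £229,032.2581 / 1.434654 = £159,642.88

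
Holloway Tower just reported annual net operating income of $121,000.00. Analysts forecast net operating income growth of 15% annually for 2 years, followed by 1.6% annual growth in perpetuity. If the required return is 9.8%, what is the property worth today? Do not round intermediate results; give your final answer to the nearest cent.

$1904047.27

D_1 = 139150.00000
D_2 = 160022.50000
Terminal value at year 2: TV = D_2×(1+g_2)/(r−g_2) = 162582.86000/0.082 = 1982717.80488
P_0 = D_1/(1+r)^1 + D_2/(1+r)^2 + TV/(1+r)^2
    = 126730.41894 + 132732.22385 + 1644584.62719 = 1904047.26998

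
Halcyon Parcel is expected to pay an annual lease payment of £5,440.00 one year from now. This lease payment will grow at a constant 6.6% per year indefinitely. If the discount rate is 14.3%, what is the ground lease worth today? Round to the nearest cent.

£70649.35

Growing perpetuity: P = D₁ / (r − g) = £5,440.0000 / (0.143 − 0.066) = £70,649.35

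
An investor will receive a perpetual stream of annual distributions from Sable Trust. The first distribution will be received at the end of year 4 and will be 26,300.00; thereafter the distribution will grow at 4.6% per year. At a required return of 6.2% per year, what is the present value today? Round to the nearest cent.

Value at end of year 3: C₁ / (r − g) = 26,300.00 / (0.062 − 0.046) = 1,643,750.0000
Discount to today: PV = 1,643,750.0000 / (1 + 0.062)^3 = 1,643,750.0000 / 1.197770 = 1,372,341.56

1372341.56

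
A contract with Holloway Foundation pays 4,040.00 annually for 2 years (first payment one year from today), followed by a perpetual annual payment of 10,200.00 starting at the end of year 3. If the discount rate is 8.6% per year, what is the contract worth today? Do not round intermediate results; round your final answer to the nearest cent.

107709.45

PV of 2-year annuity: 4,040.00 × [1 − (1+0.086)^−2] / 0.086 = 7145.55586
Perpetuity value at year 2: 10,200.00 / 0.086 = 118604.65116
PV of perpetuity: 118604.65116 / (1+0.086)^2 = 100563.89132
Total PV = 7145.55586 + 100563.89132 = 107709.44718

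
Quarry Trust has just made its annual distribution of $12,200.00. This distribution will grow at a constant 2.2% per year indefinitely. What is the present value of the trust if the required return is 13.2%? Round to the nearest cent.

$113349.09

D₁ = D₀ × (1 + g) = $12,200.00 × 1.022 = $12,468.4000
Growing perpetuity: P = D₁ / (r − g) = $12,468.4000 / (0.132 − 0.022) = $113,349.09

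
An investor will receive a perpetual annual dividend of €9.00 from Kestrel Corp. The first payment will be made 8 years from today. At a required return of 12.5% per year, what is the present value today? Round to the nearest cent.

€31.57

Value at end of year 7: C / r = €9.00 / 0.125 = €72.0000
Discount to today: PV = €72.0000 / (1 + 0.125)^7 = €72.0000 / 2.280697 = €31.57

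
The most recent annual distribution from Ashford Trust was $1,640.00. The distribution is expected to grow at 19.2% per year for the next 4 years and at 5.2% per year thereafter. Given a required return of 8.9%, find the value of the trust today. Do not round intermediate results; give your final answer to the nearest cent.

D_1 = 1954.88000
D_2 = 2330.21696
D_3 = 2777.61862
D_4 = 3310.92139
Terminal value at year 4: TV = D_4×(1+g_2)/(r−g_2) = 3483.08930/0.037 = 94137.54873
P_0 = D_1/(1+r)^1 + D_2/(1+r)^2 + D_3/(1+r)^3 + D_4/(1+r)^4 + TV/(1+r)^4
    = 1795.11478 + 1964.90066 + 2150.74526 + 2354.16745 + 66934.70696 = 75199.63512

$75199.64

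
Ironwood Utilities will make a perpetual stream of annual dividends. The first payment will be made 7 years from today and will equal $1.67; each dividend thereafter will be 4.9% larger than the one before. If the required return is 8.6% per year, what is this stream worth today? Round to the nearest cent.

Value at end of year 6: C₁ / (r − g) = $1.67 / (0.086 − 0.049) = $45.1351
Discount to today: PV = $45.1351 / (1 + 0.086)^6 = $45.1351 / 1.640510 = $27.51

$27.51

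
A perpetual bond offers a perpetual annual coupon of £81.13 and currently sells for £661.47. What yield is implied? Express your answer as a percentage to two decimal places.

12.27%

P = C/r ⇒ r = C/P = £81.13/£661.47 = 0.122651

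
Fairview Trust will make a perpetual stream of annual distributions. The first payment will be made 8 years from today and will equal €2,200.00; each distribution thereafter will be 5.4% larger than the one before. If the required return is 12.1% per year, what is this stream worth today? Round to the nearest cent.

Value at end of year 7: C₁ / (r − g) = €2,200.00 / (0.121 − 0.054) = €32,835.8209
Discount to today: PV = €32,835.8209 / (1 + 0.121)^7 = €32,835.8209 / 2.224535 = €14,760.76

€14760.76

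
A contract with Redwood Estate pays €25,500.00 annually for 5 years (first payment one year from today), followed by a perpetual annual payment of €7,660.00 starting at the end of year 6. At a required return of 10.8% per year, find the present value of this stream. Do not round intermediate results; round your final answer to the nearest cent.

€137193.80

PV of 5-year annuity: €25,500.00 × [1 − (1+0.108)^−5] / 0.108 = 94721.45995
Perpetuity value at year 5: €7,660.00 / 0.108 = 70925.92593
PV of perpetuity: 70925.92593 / (1+0.108)^5 = 42472.34227
Total PV = 94721.45995 + 42472.34227 = 137193.80222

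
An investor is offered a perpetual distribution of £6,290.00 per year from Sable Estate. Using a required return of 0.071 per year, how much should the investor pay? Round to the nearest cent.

£88591.55

Level perpetuity: PV = C / r = £6,290.00 / 0.071 = £88,591.55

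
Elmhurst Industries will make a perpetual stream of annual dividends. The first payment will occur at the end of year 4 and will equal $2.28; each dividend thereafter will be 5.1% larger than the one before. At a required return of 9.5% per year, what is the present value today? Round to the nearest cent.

$39.47

Value at end of year 3: C₁ / (r − g) = $2.28 / (0.095 − 0.051) = $51.8182
Discount to today: PV = $51.8182 / (1 + 0.095)^3 = $51.8182 / 1.312932 = $39.47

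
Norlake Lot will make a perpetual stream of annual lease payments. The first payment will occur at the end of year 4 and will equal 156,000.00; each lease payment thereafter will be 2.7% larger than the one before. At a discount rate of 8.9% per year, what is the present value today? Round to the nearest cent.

1948270.57

Value at end of year 3: C₁ / (r − g) = 156,000.00 / (0.089 − 0.027) = 2,516,129.0323
Discount to today: PV = 2,516,129.0323 / (1 + 0.089)^3 = 2,516,129.0323 / 1.291468 = 1,948,270.57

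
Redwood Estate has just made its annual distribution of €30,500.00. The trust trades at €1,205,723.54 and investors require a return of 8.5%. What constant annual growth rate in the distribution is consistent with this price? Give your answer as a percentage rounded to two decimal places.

5.82%

P = D₀(1+g)/(r−g) ⇒ P(r−g) = D₀(1+g) ⇒ g(P+D₀) = P·r − D₀
g = (P·r − D₀)/(P + D₀) = (€1,205,723.54×0.085 − €30,500.00) / (€1,205,723.54 + €30,500.00) = 0.058231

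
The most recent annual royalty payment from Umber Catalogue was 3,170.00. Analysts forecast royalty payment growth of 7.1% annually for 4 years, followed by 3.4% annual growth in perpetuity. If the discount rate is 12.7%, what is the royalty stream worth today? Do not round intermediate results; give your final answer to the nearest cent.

39925.97

D_1 = 3395.07000
D_2 = 3636.11997
D_3 = 3894.28449
D_4 = 4170.77869
Terminal value at year 4: TV = D_4×(1+g_2)/(r−g_2) = 4312.58516/0.093 = 46371.88346
P_0 = D_1/(1+r)^1 + D_2/(1+r)^2 + D_3/(1+r)^3 + D_4/(1+r)^4 + TV/(1+r)^4
    = 3012.48447 + 2862.79580 + 2720.54508 + 2585.36272 + 28744.78546 = 39925.97353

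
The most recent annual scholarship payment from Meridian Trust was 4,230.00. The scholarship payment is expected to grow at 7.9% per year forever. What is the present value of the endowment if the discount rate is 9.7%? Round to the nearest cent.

D₁ = D₀ × (1 + g) = 4,230.00 × 1.079 = 4,564.1700
Growing perpetuity: P = D₁ / (r − g) = 4,564.1700 / (0.097 − 0.079) = 253,565.00

253565.00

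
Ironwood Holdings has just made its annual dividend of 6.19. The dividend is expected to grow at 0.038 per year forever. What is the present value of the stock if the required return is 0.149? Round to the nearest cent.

57.88

D₁ = D₀ × (1 + g) = 6.19 × 1.038 = 6.4252
Growing perpetuity: P = D₁ / (r − g) = 6.4252 / (0.149 − 0.038) = 57.88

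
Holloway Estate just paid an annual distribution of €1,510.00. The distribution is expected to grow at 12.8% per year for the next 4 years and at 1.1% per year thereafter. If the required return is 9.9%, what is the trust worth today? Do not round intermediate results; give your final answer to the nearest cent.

D_1 = 1703.28000
D_2 = 1921.29984
D_3 = 2167.22622
D_4 = 2444.63118
Terminal value at year 4: TV = D_4×(1+g_2)/(r−g_2) = 2471.52212/0.088 = 28085.47862
P_0 = D_1/(1+r)^1 + D_2/(1+r)^2 + D_3/(1+r)^3 + D_4/(1+r)^4 + TV/(1+r)^4
    = 1549.84531 + 1590.74205 + 1632.71796 + 1675.80151 + 19252.67411 = 25701.78094

€25701.78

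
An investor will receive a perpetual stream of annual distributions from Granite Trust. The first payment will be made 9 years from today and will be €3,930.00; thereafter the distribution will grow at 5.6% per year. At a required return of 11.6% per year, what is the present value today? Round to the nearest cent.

Value at end of year 8: C₁ / (r − g) = €3,930.00 / (0.116 − 0.056) = €65,500.0000
Discount to today: PV = €65,500.0000 / (1 + 0.116)^8 = €65,500.0000 / 2.406099 = €27,222.48

€27222.48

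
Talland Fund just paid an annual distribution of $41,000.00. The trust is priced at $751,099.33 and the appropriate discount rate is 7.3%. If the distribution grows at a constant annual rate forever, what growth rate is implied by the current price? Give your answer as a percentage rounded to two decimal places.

P = D₀(1+g)/(r−g) ⇒ P(r−g) = D₀(1+g) ⇒ g(P+D₀) = P·r − D₀
g = (P·r − D₀)/(P + D₀) = ($751,099.33×0.073 − $41,000.00) / ($751,099.33 + $41,000.00) = 0.017460

1.75%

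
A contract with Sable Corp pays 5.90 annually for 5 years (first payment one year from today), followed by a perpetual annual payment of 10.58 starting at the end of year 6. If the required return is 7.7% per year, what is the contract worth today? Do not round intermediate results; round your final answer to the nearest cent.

PV of 5-year annuity: 5.90 × [1 − (1+0.077)^−5] / 0.077 = 23.74443
Perpetuity value at year 5: 10.58 / 0.077 = 137.40260
PV of perpetuity: 137.40260 / (1+0.077)^5 = 94.82360
Total PV = 23.74443 + 94.82360 = 118.56803

118.57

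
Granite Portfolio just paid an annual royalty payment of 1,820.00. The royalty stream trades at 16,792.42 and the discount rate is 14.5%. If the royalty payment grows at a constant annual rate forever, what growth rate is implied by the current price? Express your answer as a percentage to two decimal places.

P = D₀(1+g)/(r−g) ⇒ P(r−g) = D₀(1+g) ⇒ g(P+D₀) = P·r − D₀
g = (P·r − D₀)/(P + D₀) = (16,792.42×0.145 − 1,820.00) / (16,792.42 + 1,820.00) = 0.033037

3.30%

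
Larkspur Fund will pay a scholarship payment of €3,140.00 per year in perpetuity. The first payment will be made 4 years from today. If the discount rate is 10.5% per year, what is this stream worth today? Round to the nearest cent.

€22164.27

Value at end of year 3: C / r = €3,140.00 / 0.105 = €29,904.7619
Discount to today: PV = €29,904.7619 / (1 + 0.105)^3 = €29,904.7619 / 1.349233 = €22,164.27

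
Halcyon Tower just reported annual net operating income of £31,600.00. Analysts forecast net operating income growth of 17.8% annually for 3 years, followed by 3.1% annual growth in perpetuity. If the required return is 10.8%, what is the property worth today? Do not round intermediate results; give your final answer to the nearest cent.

D_1 = 37224.80000
D_2 = 43850.81440
D_3 = 51656.25936
Terminal value at year 3: TV = D_3×(1+g_2)/(r−g_2) = 53257.60340/0.077 = 691657.18706
P_0 = D_1/(1+r)^1 + D_2/(1+r)^2 + D_3/(1+r)^3 + TV/(1+r)^3
    = 33596.38989 + 35718.90550 + 37975.51505 + 508477.35089 = 615768.16133

£615768.16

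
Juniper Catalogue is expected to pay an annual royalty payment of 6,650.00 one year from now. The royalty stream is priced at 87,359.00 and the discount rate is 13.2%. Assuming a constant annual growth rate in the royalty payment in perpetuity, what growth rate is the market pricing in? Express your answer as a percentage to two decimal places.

5.59%

P = D₁/(r−g) ⇒ g = r − D₁/P = 0.132 − 6,650.00/87,359.00 = 0.055877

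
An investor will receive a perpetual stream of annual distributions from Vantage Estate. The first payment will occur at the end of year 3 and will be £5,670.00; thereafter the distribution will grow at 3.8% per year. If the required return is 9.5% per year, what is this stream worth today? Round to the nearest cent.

Value at end of year 2: C₁ / (r − g) = £5,670.00 / (0.095 − 0.038) = £99,473.6842
Discount to today: PV = £99,473.6842 / (1 + 0.095)^2 = £99,473.6842 / 1.199025 = £82,962.14

£82962.14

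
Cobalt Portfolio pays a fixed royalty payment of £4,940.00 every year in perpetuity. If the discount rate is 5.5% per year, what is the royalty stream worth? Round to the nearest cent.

£89818.18

Level perpetuity: PV = C / r = £4,940.00 / 0.055 = £89,818.18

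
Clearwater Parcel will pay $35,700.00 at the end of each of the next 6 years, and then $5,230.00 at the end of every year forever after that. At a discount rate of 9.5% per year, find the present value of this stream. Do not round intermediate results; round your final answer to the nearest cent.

PV of 6-year annuity: $35,700.00 × [1 − (1+0.095)^−6] / 0.095 = 157787.76592
Perpetuity value at year 6: $5,230.00 / 0.095 = 55052.63158
PV of perpetuity: 55052.63158 / (1+0.095)^6 = 31936.94486
Total PV = 157787.76592 + 31936.94486 = 189724.71078

$189724.71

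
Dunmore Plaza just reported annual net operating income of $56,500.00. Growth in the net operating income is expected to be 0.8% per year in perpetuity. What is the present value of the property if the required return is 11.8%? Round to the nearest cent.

D₁ = D₀ × (1 + g) = $56,500.00 × 1.008 = $56,952.0000
Growing perpetuity: P = D₁ / (r − g) = $56,952.0000 / (0.118 − 0.008) = $517,745.45

$517745.45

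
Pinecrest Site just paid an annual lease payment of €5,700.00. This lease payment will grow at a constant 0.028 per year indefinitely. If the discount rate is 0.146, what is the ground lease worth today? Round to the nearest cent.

€49657.63

D₁ = D₀ × (1 + g) = €5,700.00 × 1.028 = €5,859.6000
Growing perpetuity: P = D₁ / (r − g) = €5,859.6000 / (0.146 − 0.028) = €49,657.63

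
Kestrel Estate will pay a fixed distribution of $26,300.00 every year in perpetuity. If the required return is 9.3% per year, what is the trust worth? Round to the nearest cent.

$282795.70

Level perpetuity: PV = C / r = $26,300.00 / 0.093 = $282,795.70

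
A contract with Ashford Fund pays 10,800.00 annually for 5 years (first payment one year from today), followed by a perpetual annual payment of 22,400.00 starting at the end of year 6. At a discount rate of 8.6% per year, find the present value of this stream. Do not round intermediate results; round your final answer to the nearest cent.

PV of 5-year annuity: 10,800.00 × [1 − (1+0.086)^−5] / 0.086 = 42447.87374
Perpetuity value at year 5: 22,400.00 / 0.086 = 260465.11628
PV of perpetuity: 260465.11628 / (1+0.086)^5 = 172425.08185
Total PV = 42447.87374 + 172425.08185 = 214872.95559

214872.96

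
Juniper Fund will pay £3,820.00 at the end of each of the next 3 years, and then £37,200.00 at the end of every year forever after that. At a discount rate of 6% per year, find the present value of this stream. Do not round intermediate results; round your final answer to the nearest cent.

£530774.86

PV of 3-year annuity: £3,820.00 × [1 − (1+0.06)^−3] / 0.06 = 10210.90565
Perpetuity value at year 3: £37,200.00 / 0.06 = 620000.00000
PV of perpetuity: 620000.00000 / (1+0.06)^3 = 520563.95548
Total PV = 10210.90565 + 520563.95548 = 530774.86113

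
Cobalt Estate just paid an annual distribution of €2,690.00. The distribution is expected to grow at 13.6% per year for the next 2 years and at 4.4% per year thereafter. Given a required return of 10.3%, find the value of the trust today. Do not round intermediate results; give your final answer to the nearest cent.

€56113.97

D_1 = 3055.84000
D_2 = 3471.43424
Terminal value at year 2: TV = D_2×(1+g_2)/(r−g_2) = 3624.17735/0.059 = 61426.73469
P_0 = D_1/(1+r)^1 + D_2/(1+r)^2 + TV/(1+r)^2
    = 2770.48051 + 2853.36886 + 50490.12023 = 56113.96961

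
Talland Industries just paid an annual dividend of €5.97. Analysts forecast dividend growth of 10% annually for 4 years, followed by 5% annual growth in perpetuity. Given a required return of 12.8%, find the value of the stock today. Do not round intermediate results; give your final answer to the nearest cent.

€95.11

D_1 = 6.56700
D_2 = 7.22370
D_3 = 7.94607
D_4 = 8.74068
Terminal value at year 4: TV = D_4×(1+g_2)/(r−g_2) = 9.17771/0.078 = 117.66296
P_0 = D_1/(1+r)^1 + D_2/(1+r)^2 + D_3/(1+r)^3 + D_4/(1+r)^4 + TV/(1+r)^4
    = 5.82181 + 5.67730 + 5.53637 + 5.39894 + 72.67807 = 95.11248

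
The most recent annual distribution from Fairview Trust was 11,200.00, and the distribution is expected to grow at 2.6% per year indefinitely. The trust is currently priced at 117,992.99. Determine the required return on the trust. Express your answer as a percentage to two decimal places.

D₁ = 11,200.00 × 1.026 = 11,491.2000
P = D₁/(r − g) ⇒ r = D₁/P + g = 11,491.2000/117,992.99 + 0.026 = 0.097389 + 0.026 = 0.123389

12.34%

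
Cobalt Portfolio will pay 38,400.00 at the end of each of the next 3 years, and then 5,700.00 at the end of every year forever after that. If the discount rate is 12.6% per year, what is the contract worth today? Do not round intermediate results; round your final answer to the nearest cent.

PV of 3-year annuity: 38,400.00 × [1 − (1+0.126)^−3] / 0.126 = 91287.64922
Perpetuity value at year 3: 5,700.00 / 0.126 = 45238.09524
PV of perpetuity: 45238.09524 / (1+0.126)^3 = 31687.58481
Total PV = 91287.64922 + 31687.58481 = 122975.23402

122975.23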